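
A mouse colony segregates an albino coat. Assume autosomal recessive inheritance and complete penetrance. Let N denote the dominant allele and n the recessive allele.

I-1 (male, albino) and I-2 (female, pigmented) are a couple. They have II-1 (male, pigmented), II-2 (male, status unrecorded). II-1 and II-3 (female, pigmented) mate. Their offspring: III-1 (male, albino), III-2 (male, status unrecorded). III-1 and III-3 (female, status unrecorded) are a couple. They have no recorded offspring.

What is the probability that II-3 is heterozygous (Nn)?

1

II-3 is pigmented so carries N and passed n to III-1 (nn), so II-3 is Nn, giving P(Nn) = 1.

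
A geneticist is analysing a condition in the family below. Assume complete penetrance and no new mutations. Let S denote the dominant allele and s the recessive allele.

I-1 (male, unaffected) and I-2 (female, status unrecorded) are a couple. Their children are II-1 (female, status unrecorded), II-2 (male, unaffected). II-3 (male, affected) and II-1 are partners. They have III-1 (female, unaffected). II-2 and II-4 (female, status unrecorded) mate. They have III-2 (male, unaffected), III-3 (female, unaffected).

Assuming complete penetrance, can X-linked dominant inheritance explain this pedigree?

No

Under X-linked dominant, III-1 (unaffected, female) cannot arise from II-3 (affected) × II-1 (unrecorded).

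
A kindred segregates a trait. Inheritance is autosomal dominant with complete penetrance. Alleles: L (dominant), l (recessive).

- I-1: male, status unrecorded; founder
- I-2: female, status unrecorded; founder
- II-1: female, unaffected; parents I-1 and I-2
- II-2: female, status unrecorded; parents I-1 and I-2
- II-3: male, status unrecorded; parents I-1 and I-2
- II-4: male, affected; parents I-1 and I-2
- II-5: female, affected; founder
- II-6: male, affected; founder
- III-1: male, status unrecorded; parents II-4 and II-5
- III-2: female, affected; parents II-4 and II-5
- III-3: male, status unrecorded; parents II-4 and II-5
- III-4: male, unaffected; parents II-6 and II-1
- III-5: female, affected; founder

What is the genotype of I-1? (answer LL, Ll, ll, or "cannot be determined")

I-1's phenotype is unrecorded, and no parent or child forces a single allele at both positions; consistent genotype assignments exist with I-1 as Ll or ll.

cannot be determined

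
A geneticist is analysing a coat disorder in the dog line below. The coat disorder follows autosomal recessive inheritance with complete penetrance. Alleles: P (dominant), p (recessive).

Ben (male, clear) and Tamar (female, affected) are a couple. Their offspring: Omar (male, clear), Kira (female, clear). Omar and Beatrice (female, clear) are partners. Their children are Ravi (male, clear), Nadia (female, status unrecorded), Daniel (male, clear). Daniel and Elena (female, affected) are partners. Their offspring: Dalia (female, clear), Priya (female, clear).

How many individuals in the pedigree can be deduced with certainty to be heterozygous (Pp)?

4

Obligate heterozygotes: Omar is clear so carries P and received p from Tamar (pp), so Omar is Pp; Kira is clear so carries P and received p from Tamar (pp), so Kira is Pp; Dalia is clear so carries P and received p from Elena (pp), so Dalia is Pp; Priya is clear so carries P and received p from Elena (pp), so Priya is Pp.
Every other individual is either homozygous by phenotype or has at least one consistent homozygous assignment, so the count is 4.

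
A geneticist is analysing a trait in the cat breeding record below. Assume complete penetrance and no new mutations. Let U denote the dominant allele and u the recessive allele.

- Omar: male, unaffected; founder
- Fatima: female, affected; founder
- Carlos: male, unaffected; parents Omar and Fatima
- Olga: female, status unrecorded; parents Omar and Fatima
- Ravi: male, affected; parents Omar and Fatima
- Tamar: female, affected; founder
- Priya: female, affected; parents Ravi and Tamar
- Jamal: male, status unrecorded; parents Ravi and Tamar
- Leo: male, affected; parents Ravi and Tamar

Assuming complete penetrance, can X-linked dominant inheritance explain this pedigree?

A consistent assignment under X-linked dominant exists: Omar X^u Y, Fatima X^U X^u, Carlos X^u Y, Olga X^U X^u, Ravi X^U Y, Tamar X^U X^U, Priya X^U X^U, Jamal X^U Y, Leo X^U Y.
In this assignment every recorded phenotype matches its genotype and every non-founder's genotype is obtainable from its parents' genotypes, so the pedigree is consistent.

Yes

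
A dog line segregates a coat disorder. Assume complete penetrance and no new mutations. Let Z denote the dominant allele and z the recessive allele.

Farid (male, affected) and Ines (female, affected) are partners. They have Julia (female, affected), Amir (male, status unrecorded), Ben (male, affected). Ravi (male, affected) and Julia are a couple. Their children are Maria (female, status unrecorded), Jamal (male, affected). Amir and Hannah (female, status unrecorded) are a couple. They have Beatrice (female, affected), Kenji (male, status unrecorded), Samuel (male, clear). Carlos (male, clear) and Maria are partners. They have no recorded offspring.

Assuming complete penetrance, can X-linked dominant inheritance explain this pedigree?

Yes

A consistent assignment under X-linked dominant exists: Farid X^Z Y, Ines X^Z X^Z, Julia X^Z X^Z, Amir X^Z Y, Ben X^Z Y, Ravi X^Z Y, Hannah X^Z X^z, Maria X^Z X^Z, Jamal X^Z Y, Carlos X^z Y, Beatrice X^Z X^Z, Kenji X^Z Y, Samuel X^z Y.
In this assignment every recorded phenotype matches its genotype and every non-founder's genotype is obtainable from its parents' genotypes, so the pedigree is consistent.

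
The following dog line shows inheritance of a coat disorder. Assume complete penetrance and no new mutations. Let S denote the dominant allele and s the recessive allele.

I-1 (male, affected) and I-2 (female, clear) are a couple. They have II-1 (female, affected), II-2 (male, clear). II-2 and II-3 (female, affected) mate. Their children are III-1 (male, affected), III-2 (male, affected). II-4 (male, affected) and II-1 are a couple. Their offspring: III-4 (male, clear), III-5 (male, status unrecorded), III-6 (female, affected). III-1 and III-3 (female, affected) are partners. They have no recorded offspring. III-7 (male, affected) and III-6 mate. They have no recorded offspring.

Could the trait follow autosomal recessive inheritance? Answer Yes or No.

Under autosomal recessive, III-4 (clear, male) cannot arise from II-4 (affected) × II-1 (affected).

No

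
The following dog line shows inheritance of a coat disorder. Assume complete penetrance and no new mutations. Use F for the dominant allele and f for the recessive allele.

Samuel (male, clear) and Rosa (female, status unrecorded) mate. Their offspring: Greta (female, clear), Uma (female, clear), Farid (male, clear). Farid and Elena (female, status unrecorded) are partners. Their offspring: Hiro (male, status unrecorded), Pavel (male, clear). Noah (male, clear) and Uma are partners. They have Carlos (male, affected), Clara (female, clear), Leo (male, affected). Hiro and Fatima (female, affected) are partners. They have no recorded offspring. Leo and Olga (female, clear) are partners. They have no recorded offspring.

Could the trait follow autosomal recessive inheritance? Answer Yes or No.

A consistent assignment under autosomal recessive exists: Samuel FF, Rosa Ff, Greta FF, Uma Ff, Farid FF, Elena FF, Noah Ff, Hiro FF, Pavel FF, Fatima ff, Carlos ff, Clara FF, Leo ff, Olga FF.
In this assignment every recorded phenotype matches its genotype and every non-founder's genotype is obtainable from its parents' genotypes, so the pedigree is consistent.

Yes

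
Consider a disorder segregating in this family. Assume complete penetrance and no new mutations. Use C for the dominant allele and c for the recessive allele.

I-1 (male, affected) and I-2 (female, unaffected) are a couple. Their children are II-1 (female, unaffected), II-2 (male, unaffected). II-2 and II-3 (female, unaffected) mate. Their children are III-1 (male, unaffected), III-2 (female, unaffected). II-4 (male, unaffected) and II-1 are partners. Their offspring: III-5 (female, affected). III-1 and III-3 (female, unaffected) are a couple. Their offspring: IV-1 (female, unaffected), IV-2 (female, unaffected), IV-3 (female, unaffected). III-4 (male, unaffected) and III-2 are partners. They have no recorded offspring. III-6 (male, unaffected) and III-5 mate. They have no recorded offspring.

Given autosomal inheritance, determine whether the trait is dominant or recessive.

recessive

II-4 and II-1 are both unaffected yet have an affected child III-5. Under dominance, an affected child requires at least one affected parent, so the trait cannot be dominant.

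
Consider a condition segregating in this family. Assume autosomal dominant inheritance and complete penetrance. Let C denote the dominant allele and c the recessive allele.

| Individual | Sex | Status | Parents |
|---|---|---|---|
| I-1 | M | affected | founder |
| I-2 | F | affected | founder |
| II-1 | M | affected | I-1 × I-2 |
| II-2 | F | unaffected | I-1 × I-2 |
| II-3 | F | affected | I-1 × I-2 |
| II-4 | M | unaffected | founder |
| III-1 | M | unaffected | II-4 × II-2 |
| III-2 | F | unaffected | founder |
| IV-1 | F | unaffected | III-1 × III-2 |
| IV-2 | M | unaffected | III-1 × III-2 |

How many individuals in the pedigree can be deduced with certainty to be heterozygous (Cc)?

Obligate heterozygotes: I-1 is affected so carries C and passed c to II-2 (cc), so I-1 is Cc; I-2 is affected so carries C and passed c to II-2 (cc), so I-2 is Cc.
Every other individual is either homozygous by phenotype or has at least one consistent homozygous assignment, so the count is 2.

2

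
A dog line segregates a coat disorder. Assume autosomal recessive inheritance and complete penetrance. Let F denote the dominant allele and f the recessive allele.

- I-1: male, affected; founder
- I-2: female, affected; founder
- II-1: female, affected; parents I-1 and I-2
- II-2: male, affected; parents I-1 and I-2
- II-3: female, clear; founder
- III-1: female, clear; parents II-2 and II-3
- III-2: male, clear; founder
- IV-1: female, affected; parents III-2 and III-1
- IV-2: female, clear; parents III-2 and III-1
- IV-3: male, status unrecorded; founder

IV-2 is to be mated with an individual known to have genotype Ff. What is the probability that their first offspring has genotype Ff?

III-2 is clear so carries F and passed f to IV-1 (ff), so III-2 is Ff.
III-1 is clear so carries F and received f from II-2 (ff), so III-1 is Ff.
IV-2 is a clear offspring of III-2 (Ff) × III-1 (Ff), whose cross gives 1/4 FF : 1/2 Ff : 1/4 ff; conditioning on being clear, IV-2 is FF with probability 1/3, Ff with probability 2/3.
Summing over parental genotype combinations, P(offspring has genotype Ff) = 1/3·1/2 + 2/3·1/2 = 1/2.

1/2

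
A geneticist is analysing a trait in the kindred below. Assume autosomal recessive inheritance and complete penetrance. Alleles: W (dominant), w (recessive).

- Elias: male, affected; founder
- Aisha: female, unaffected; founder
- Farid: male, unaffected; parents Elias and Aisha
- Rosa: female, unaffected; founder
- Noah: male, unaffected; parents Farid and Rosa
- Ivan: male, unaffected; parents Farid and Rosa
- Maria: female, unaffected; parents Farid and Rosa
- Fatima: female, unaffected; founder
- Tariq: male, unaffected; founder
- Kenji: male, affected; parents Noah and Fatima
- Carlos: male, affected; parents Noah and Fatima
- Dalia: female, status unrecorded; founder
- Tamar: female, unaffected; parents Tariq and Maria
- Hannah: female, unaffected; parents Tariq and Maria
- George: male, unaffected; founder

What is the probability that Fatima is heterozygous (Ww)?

Fatima is unaffected so carries W and passed w to Kenji (ww), so Fatima is Ww, giving P(Ww) = 1.

1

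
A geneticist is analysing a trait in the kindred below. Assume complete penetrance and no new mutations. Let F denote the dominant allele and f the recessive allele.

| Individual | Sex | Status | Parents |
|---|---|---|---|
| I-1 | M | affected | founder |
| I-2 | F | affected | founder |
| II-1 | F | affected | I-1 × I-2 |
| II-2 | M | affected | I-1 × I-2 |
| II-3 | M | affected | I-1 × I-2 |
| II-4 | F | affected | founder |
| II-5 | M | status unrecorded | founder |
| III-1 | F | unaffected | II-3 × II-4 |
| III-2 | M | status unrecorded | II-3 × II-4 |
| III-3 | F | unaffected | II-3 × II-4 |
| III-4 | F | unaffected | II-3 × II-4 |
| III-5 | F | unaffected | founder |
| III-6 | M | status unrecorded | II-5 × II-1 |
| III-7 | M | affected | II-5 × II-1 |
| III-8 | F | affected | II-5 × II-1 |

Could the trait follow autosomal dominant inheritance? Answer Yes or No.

A consistent assignment under autosomal dominant exists: I-1 FF, I-2 Ff, II-1 FF, II-2 FF, II-3 Ff, II-4 Ff, II-5 FF, III-1 ff, III-2 FF, III-3 ff, III-4 ff, III-5 ff, III-6 FF, III-7 FF, III-8 FF.
In this assignment every recorded phenotype matches its genotype and every non-founder's genotype is obtainable from its parents' genotypes, so the pedigree is consistent.

Yes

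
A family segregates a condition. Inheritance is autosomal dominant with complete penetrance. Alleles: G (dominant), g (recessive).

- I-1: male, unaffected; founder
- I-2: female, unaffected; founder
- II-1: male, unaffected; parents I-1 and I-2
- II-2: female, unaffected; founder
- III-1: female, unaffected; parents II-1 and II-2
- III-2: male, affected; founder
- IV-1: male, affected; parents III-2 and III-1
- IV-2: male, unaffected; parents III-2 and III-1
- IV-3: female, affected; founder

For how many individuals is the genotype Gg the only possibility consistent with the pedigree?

Obligate heterozygotes: III-2 is affected so carries G and passed g to IV-2 (gg), so III-2 is Gg; IV-1 is affected so carries G and received g from III-1 (gg), so IV-1 is Gg.
Every other individual is either homozygous by phenotype or has at least one consistent homozygous assignment, so the count is 2.

2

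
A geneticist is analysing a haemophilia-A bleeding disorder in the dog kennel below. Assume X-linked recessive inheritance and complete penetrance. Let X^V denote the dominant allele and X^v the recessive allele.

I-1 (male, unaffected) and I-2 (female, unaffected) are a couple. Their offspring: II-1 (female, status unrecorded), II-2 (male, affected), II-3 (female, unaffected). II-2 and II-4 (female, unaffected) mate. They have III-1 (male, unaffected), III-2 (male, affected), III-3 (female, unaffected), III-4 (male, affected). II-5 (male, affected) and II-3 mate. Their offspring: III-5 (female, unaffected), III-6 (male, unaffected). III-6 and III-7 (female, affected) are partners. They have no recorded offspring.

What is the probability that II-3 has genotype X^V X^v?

I-1 is unaffected, so I-1 is X^V Y.
I-2 is unaffected so carries V and passed v to II-2 (X^v Y), so I-2 is X^V X^v.
Their cross gives offspring ratios 1/2 X^V X^V : 1/2 X^V X^v. Conditioning on II-3 being unaffected, P(X^V X^v) = 1/2 / 1 = 1/2 before taking II-3's own offspring into account.
II-5 is affected, so II-5 is X^v Y.
Now use II-3's offspring. Probability of each recorded status — unaffected daughter III-5: 1/2 if II-3 is X^V X^v, 1 if X^V X^V; unaffected son III-6: 1/2 if II-3 is X^V X^v, 1 if X^V X^V.
Bayes: P(X^V X^v) = 1/2·1/4 / (1/2·1/4 + 1/2·1) = 1/5.

1/5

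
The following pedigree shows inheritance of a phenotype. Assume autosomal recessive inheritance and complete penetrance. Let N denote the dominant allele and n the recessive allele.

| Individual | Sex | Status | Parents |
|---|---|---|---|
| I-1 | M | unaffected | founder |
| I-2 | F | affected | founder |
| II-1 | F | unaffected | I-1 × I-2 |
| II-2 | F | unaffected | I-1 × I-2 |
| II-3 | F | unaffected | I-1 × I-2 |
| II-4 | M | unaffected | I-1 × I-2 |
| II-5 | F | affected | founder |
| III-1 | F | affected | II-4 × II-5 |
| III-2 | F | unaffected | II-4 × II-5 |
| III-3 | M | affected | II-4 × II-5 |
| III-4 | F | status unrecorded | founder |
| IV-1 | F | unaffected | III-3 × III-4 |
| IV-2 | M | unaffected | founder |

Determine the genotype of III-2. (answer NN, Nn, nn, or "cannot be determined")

Nn

From phenotype alone, III-2 is NN or Nn.
III-2 is unaffected so carries N and received n from II-5 (nn), so III-2 is Nn.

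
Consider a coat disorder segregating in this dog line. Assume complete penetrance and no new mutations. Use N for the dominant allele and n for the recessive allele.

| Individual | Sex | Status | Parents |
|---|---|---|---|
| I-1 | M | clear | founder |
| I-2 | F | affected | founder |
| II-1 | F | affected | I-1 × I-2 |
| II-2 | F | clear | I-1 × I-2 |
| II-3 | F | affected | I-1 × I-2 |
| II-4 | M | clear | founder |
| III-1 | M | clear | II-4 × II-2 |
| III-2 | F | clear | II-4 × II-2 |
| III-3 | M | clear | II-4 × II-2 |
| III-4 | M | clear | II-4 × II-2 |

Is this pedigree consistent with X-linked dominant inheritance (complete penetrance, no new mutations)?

A consistent assignment under X-linked dominant exists: I-1 X^n Y, I-2 X^N X^n, II-1 X^N X^n, II-2 X^n X^n, II-3 X^N X^n, II-4 X^n Y, III-1 X^n Y, III-2 X^n X^n, III-3 X^n Y, III-4 X^n Y.
In this assignment every recorded phenotype matches its genotype and every non-founder's genotype is obtainable from its parents' genotypes, so the pedigree is consistent.

Yes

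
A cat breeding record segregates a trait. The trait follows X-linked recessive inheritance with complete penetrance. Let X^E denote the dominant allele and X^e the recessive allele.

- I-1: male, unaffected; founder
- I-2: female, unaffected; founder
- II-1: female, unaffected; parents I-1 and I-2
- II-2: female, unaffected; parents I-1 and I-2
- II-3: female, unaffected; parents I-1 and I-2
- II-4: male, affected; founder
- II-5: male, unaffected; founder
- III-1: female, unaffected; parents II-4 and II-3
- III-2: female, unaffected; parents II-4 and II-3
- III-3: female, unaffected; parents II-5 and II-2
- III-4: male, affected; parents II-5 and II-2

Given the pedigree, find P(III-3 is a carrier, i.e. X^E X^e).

1/2

II-5 is unaffected, so II-5 is X^E Y.
II-2 is unaffected so carries E and passed e to III-4 (X^e Y), so II-2 is X^E X^e.
Their cross gives offspring ratios 1/2 X^E X^E : 1/2 X^E X^e. Conditioning on III-3 being unaffected, P(X^E X^e) = 1/2 / 1 = 1/2.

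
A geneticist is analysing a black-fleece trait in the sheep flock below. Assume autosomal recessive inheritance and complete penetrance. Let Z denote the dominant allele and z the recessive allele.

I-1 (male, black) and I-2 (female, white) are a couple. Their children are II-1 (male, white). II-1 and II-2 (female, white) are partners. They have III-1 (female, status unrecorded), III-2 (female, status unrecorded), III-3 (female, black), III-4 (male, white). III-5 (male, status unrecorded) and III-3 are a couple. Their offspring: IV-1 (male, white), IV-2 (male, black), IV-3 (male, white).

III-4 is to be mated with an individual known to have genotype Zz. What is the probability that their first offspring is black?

1/6

II-1 is white so carries Z and received z from I-1 (zz), so II-1 is Zz.
II-2 is white so carries Z and passed z to III-3 (zz), so II-2 is Zz.
III-4 is a white offspring of II-1 (Zz) × II-2 (Zz), whose cross gives 1/4 ZZ : 1/2 Zz : 1/4 zz; conditioning on being white, III-4 is ZZ with probability 1/3, Zz with probability 2/3.
Summing over parental genotype combinations, P(offspring is black) = 2/3·1/4 = 1/6.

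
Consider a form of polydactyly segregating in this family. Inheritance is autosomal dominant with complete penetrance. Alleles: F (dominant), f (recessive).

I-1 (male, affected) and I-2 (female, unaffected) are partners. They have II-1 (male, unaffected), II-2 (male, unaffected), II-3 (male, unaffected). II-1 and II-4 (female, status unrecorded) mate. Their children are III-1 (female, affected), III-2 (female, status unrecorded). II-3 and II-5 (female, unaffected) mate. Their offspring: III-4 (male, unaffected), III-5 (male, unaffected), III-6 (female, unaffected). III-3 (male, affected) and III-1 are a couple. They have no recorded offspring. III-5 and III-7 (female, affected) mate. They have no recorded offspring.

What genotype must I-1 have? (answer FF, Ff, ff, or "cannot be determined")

Ff

From phenotype alone, I-1 is FF or Ff.
I-1 is affected so carries F and passed f to II-1 (ff), so I-1 is Ff.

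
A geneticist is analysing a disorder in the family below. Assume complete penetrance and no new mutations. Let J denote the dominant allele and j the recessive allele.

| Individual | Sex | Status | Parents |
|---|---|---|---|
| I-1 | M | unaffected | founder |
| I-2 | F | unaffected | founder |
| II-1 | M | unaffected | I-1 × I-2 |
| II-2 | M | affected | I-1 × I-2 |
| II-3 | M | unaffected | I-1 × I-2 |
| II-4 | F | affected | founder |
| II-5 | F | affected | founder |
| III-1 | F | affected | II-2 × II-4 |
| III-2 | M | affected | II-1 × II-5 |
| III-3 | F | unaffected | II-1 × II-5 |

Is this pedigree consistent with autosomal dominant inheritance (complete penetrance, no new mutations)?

No

Under autosomal dominant, II-2 (affected, male) cannot arise from I-1 (unaffected) × I-2 (unaffected).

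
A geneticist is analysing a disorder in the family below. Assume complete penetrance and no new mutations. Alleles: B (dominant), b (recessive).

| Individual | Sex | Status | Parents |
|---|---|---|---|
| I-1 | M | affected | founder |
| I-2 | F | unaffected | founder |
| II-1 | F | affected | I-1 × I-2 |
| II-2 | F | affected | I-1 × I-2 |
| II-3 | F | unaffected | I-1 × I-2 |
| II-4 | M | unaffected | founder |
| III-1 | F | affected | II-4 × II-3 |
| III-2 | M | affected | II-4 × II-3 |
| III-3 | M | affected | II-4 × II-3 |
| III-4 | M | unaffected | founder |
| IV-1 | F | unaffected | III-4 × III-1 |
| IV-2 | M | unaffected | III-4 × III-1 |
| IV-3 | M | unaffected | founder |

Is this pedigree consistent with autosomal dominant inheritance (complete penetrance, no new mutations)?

Under autosomal dominant, III-1 (affected, female) cannot arise from II-4 (unaffected) × II-3 (unaffected).

No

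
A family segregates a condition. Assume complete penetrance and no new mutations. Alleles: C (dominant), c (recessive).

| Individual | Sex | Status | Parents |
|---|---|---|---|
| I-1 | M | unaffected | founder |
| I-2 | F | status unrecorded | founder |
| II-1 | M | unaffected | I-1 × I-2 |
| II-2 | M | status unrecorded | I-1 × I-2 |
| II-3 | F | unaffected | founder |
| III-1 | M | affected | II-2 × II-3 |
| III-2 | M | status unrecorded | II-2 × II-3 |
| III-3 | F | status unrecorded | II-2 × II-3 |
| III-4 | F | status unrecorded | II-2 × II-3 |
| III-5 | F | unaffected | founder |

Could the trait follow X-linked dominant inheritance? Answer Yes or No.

No

Under X-linked dominant, III-1 (affected, male) cannot arise from II-2 (unrecorded) × II-3 (unaffected).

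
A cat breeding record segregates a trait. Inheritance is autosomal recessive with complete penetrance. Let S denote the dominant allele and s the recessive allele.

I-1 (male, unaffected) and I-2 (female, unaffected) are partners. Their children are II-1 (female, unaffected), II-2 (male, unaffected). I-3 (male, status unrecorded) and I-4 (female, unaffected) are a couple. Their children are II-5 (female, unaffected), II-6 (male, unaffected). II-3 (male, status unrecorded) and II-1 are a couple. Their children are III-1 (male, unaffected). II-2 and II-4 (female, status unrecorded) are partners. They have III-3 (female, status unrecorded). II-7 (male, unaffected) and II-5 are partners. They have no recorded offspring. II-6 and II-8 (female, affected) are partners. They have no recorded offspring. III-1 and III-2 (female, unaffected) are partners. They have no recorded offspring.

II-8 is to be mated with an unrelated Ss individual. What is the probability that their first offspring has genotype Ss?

1/2

II-8 is affected, so II-8 is ss.
The cross gives 1/2 Ss : 1/2 ss, so P(offspring has genotype Ss) = 1/2.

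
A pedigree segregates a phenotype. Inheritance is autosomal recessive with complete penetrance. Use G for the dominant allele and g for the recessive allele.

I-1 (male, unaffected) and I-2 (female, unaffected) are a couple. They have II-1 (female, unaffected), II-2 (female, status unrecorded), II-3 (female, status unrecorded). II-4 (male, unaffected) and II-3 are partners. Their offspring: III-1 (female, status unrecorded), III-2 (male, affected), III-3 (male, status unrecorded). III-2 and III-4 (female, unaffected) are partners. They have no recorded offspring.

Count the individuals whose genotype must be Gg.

Obligate heterozygotes: II-4 is unaffected so carries G and passed g to III-2 (gg), so II-4 is Gg.
Every other individual is either homozygous by phenotype or has at least one consistent homozygous assignment, so the count is 1.

1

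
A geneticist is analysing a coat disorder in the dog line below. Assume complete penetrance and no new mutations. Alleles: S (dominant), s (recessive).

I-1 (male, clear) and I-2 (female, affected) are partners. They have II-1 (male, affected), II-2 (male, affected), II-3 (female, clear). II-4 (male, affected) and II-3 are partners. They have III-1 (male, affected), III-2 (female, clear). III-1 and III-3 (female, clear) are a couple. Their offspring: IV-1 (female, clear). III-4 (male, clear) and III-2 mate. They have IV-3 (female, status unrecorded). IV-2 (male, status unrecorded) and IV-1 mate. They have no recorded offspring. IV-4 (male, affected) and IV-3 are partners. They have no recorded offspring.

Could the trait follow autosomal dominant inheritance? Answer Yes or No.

A consistent assignment under autosomal dominant exists: I-1 ss, I-2 Ss, II-1 Ss, II-2 Ss, II-3 ss, II-4 Ss, III-1 Ss, III-2 ss, III-3 ss, III-4 ss, IV-1 ss, IV-2 SS, IV-3 ss, IV-4 SS.
In this assignment every recorded phenotype matches its genotype and every non-founder's genotype is obtainable from its parents' genotypes, so the pedigree is consistent.

Yes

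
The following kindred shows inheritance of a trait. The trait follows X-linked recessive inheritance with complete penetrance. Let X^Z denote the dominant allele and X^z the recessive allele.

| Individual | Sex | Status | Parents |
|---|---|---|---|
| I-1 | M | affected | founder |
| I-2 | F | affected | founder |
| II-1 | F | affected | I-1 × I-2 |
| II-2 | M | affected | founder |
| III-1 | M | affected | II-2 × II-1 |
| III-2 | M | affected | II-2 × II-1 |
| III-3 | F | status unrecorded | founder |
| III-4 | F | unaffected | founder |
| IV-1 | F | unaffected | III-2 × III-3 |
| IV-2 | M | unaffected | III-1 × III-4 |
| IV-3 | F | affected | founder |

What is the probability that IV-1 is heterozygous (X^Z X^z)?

1

IV-1 is unaffected so carries Z and received z from III-2 (X^z Y), so IV-1 is X^Z X^z, giving P(X^Z X^z) = 1.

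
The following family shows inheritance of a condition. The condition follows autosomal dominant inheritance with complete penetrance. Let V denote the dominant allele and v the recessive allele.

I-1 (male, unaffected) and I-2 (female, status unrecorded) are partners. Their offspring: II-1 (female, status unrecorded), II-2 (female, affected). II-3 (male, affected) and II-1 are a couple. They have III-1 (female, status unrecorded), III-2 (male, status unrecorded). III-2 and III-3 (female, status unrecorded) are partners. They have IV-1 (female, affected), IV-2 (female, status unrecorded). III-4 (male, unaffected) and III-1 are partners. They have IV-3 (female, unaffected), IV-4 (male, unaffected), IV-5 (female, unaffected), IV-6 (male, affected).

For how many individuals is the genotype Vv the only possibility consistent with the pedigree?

Obligate heterozygotes: II-2 is affected so carries V and received v from I-1 (vv), so II-2 is Vv; III-1 passed V to IV-6 (Vv, whose v came from III-4) and passed v to IV-3 (vv), so III-1 is Vv; IV-6 is affected so carries V and received v from III-4 (vv), so IV-6 is Vv.
Every other individual is either homozygous by phenotype or has at least one consistent homozygous assignment, so the count is 3.

3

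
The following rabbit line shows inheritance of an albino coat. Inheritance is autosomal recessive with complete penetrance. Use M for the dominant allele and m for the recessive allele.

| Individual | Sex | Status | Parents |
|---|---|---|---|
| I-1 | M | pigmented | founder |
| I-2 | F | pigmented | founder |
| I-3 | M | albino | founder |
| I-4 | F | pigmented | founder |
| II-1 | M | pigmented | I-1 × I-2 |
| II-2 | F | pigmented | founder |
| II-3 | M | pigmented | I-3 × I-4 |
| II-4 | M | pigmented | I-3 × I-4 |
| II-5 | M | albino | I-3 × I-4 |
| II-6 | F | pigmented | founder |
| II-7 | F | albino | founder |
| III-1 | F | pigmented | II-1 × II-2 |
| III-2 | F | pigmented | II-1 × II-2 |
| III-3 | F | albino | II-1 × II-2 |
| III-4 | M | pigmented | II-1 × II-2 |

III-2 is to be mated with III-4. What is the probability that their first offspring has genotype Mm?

II-1 is pigmented so carries M and passed m to III-3 (mm), so II-1 is Mm.
II-2 is pigmented so carries M and passed m to III-3 (mm), so II-2 is Mm.
III-2 is a pigmented offspring of II-1 (Mm) × II-2 (Mm), whose cross gives 1/4 MM : 1/2 Mm : 1/4 mm; conditioning on being pigmented, III-2 is MM with probability 1/3, Mm with probability 2/3.
III-4 is a pigmented offspring of II-1 (Mm) × II-2 (Mm), whose cross gives 1/4 MM : 1/2 Mm : 1/4 mm; conditioning on being pigmented, III-4 is MM with probability 1/3, Mm with probability 2/3.
Summing over parental genotype combinations, P(offspring has genotype Mm) = 2/9·1/2 + 2/9·1/2 + 4/9·1/2 = 4/9.

4/9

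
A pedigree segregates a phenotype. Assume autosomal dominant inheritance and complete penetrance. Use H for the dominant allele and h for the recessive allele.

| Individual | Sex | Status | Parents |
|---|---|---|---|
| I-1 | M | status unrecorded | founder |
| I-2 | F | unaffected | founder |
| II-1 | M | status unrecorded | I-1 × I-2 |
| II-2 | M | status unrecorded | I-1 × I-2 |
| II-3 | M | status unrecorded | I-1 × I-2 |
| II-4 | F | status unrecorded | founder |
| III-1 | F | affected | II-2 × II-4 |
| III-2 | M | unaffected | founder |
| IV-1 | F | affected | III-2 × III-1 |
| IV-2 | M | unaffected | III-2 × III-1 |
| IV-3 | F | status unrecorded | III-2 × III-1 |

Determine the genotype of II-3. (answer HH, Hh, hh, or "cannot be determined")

II-3's phenotype is unrecorded, and no parent or child forces a single allele at both positions; consistent genotype assignments exist with II-3 as Hh or hh.

cannot be determined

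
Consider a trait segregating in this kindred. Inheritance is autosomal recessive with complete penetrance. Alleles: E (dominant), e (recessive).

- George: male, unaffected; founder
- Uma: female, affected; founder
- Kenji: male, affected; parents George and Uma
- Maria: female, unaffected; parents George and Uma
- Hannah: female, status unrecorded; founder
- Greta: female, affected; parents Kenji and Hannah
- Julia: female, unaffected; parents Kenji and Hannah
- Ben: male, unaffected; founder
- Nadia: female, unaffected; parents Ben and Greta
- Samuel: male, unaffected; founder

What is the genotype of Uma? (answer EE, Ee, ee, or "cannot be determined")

Uma is affected, so Uma is ee.

ee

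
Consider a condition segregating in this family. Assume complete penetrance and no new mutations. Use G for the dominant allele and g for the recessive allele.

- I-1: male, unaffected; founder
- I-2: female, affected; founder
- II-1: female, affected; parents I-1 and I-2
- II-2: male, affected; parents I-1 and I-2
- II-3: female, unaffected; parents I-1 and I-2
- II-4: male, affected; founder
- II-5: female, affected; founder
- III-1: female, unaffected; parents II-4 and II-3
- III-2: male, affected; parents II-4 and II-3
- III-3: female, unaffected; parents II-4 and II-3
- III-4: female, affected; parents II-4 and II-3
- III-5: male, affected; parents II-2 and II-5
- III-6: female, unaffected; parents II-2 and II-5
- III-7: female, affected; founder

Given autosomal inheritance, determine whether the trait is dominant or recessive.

dominant

II-2 and II-5 are both affected yet have an unaffected child III-6. Under a recessive model two affected parents are homozygous and every child would be affected, so the trait cannot be recessive.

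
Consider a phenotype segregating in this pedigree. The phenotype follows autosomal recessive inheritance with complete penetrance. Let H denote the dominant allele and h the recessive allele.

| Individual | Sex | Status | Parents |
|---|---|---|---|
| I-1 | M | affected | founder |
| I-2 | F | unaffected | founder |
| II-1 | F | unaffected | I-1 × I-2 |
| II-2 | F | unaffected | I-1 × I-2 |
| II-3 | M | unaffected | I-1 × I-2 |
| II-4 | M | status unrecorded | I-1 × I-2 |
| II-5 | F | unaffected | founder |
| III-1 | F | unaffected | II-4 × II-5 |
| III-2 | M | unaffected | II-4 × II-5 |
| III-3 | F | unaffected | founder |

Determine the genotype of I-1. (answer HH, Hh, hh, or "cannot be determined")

hh

I-1 is affected, so I-1 is hh.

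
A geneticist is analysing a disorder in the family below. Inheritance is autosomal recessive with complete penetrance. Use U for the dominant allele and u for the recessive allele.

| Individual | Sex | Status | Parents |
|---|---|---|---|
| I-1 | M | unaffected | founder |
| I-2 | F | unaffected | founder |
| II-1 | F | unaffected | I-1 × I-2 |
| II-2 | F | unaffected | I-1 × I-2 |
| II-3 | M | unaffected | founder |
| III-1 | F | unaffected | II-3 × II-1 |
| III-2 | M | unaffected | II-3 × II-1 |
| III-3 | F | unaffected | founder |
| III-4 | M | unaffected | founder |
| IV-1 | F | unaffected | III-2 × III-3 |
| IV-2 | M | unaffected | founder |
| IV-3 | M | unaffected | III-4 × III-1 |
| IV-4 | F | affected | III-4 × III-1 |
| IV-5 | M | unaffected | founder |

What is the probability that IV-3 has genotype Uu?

III-4 is unaffected so carries U and passed u to IV-4 (uu), so III-4 is Uu.
III-1 is unaffected so carries U and passed u to IV-4 (uu), so III-1 is Uu.
Their cross gives offspring ratios 1/4 UU : 1/2 Uu : 1/4 uu. Conditioning on IV-3 being unaffected, P(Uu) = 1/2 / 3/4 = 2/3.

2/3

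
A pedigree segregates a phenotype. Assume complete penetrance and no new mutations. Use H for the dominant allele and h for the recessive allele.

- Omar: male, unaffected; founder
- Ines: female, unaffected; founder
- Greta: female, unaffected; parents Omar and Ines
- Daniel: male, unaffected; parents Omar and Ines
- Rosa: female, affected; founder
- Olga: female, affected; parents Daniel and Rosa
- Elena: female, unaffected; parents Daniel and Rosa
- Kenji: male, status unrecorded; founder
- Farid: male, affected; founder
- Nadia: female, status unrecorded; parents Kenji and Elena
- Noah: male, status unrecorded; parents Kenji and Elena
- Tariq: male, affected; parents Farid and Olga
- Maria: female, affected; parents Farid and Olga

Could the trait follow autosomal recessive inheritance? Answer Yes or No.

Yes

A consistent assignment under autosomal recessive exists: Omar HH, Ines Hh, Greta HH, Daniel Hh, Rosa hh, Olga hh, Elena Hh, Kenji HH, Farid hh, Nadia HH, Noah HH, Tariq hh, Maria hh.
In this assignment every recorded phenotype matches its genotype and every non-founder's genotype is obtainable from its parents' genotypes, so the pedigree is consistent.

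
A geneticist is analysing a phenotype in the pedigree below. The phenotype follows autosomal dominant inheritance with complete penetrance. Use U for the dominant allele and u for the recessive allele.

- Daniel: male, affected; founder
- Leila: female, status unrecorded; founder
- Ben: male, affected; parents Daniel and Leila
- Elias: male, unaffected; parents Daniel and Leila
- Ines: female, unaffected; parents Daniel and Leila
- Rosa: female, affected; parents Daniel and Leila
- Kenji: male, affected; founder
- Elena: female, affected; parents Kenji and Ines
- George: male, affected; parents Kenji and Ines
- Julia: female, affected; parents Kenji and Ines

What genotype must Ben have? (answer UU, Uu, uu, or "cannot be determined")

cannot be determined

Ben's phenotype allows UU or Uu, and no parent or child forces a single allele at both positions; consistent genotype assignments exist with Ben as UU or Uu.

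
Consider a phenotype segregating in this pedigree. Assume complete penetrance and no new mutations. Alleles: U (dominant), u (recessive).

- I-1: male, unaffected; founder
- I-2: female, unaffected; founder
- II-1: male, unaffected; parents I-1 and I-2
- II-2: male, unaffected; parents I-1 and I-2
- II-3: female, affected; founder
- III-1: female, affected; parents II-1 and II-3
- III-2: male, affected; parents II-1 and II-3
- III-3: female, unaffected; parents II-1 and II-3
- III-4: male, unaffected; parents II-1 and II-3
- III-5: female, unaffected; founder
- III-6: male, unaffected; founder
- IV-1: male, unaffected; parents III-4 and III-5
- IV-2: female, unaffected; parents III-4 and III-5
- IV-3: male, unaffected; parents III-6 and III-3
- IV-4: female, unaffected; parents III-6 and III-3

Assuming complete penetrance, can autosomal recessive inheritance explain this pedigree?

A consistent assignment under autosomal recessive exists: I-1 UU, I-2 Uu, II-1 Uu, II-2 UU, II-3 uu, III-1 uu, III-2 uu, III-3 Uu, III-4 Uu, III-5 UU, III-6 UU, IV-1 UU, IV-2 UU, IV-3 UU, IV-4 UU.
In this assignment every recorded phenotype matches its genotype and every non-founder's genotype is obtainable from its parents' genotypes, so the pedigree is consistent.

Yes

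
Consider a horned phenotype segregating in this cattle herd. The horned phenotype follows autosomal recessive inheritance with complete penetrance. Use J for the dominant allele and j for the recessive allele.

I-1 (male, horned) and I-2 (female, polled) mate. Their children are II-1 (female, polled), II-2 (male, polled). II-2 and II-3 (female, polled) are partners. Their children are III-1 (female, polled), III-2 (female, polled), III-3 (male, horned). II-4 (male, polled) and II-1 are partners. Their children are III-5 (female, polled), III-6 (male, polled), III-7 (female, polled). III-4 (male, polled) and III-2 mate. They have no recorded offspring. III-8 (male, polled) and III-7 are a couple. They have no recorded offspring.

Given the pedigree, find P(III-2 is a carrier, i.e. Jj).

II-2 is polled so carries J and received j from I-1 (jj), so II-2 is Jj.
II-3 is polled so carries J and passed j to III-3 (jj), so II-3 is Jj.
Their cross gives offspring ratios 1/4 JJ : 1/2 Jj : 1/4 jj. Conditioning on III-2 being polled, P(Jj) = 1/2 / 3/4 = 2/3.

2/3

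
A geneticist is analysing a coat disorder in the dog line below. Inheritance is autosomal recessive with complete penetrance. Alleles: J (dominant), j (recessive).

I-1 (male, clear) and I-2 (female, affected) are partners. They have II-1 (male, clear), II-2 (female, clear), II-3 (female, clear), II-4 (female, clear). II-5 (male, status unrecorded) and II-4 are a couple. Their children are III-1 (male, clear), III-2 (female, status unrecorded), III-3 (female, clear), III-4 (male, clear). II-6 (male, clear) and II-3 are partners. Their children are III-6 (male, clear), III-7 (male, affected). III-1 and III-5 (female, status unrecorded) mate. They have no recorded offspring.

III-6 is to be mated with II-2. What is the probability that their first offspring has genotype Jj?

II-6 is clear so carries J and passed j to III-7 (jj), so II-6 is Jj.
II-3 is clear so carries J and received j from I-2 (jj), so II-3 is Jj.
III-6 is a clear offspring of II-6 (Jj) × II-3 (Jj), whose cross gives 1/4 JJ : 1/2 Jj : 1/4 jj; conditioning on being clear, III-6 is JJ with probability 1/3, Jj with probability 2/3.
II-2 is clear so carries J and received j from I-2 (jj), so II-2 is Jj.
Summing over parental genotype combinations, P(offspring has genotype Jj) = 1/3·1/2 + 2/3·1/2 = 1/2.

1/2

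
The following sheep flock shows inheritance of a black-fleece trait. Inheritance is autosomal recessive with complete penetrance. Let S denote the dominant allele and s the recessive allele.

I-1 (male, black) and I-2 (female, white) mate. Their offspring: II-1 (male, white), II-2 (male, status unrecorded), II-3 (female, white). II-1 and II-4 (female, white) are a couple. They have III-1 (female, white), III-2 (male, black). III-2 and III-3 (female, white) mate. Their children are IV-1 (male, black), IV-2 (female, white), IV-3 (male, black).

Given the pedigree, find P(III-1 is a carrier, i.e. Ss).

II-1 is white so carries S and received s from I-1 (ss), so II-1 is Ss.
II-4 is white so carries S and passed s to III-2 (ss), so II-4 is Ss.
Their cross gives offspring ratios 1/4 SS : 1/2 Ss : 1/4 ss. Conditioning on III-1 being white, P(Ss) = 1/2 / 3/4 = 2/3.

2/3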